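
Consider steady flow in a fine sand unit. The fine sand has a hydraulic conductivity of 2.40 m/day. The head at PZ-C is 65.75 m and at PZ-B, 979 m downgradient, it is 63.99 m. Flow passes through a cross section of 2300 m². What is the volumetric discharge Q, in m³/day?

9.92

Hydraulic gradient i = (65.75 − 63.99) / 979 = 1.76 / 979 = 0.001798.
Darcy's law: Q = K · A · i = 2.400 × 2300 × 0.001798 = 9.924 m³/day.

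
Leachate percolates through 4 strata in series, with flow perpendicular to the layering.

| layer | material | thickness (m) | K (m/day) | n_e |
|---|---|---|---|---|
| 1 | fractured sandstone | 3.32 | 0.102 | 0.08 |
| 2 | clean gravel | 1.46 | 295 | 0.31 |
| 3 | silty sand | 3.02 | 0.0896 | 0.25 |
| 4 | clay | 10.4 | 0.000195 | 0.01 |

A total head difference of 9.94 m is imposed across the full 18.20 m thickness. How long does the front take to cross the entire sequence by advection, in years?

With flow normal to the layers, continuity requires the same specific discharge q through every layer.
Σ(b_i/K_i) = 3.32/0.102 + 1.46/295 + 3.02/0.0896 + 10.4/0.000195 = 53400 d.
q = Δh / Σ(b_i/K_i) = 9.94 / 53400 = 0.0001861 m/day.
In each layer the seepage velocity is v_i = q/n_i, so the layer transit time is t_i = b_i·n_i / q:
  layer 1 (fractured sandstone): t_1 = 3.32 × 0.08 / 0.0001861 = 1427 d
  layer 2 (clean gravel): t_2 = 1.46 × 0.31 / 0.0001861 = 2431 d
  layer 3 (silty sand): t_3 = 3.02 × 0.25 / 0.0001861 = 4056 d
  layer 4 (clay): t_4 = 10.4 × 0.01 / 0.0001861 = 558.7 d
Total t = Σ t_i = 8473 days = 23.20 years.

23.2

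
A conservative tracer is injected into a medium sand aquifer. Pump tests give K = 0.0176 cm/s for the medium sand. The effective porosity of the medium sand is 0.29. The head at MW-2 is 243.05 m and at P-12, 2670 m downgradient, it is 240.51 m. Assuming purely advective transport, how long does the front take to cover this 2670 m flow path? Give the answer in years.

Convert K: 0.0176 cm/s × 864 = 15.21 m/day.
Hydraulic gradient i = (243.05 − 240.51) / 2670 = 2.54 / 2670 = 0.0009513.
Darcy flux q = K · i = 15.21 × 0.0009513 = 0.01447 m/day.
Seepage velocity v = q / n_e = 0.01447 / 0.29 = 0.04988 m/day.
Travel time t = L / v = 2670 / 0.04988 = 53525 days = 146.5 years.

147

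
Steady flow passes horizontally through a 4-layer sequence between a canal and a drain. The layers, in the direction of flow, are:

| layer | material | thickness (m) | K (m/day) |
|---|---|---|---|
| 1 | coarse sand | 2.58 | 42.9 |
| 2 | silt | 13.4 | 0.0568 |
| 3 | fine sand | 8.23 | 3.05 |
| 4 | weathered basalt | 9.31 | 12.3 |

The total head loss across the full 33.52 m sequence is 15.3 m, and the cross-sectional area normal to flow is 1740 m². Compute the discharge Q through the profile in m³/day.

Flow is perpendicular to layering, so the layers act in series and the equivalent K is the thickness-weighted harmonic mean.
Total thickness L = 2.58 + 13.4 + 8.23 + 9.31 = 33.52 m.
Σ(b_i/K_i) = 2.58/42.9 + 13.4/0.0568 + 8.23/3.05 + 9.31/12.3 = 239.4 d.
K_eq = L / Σ(b_i/K_i) = 33.52 / 239.4 = 0.1400 m/day.
Q = K_eq · A · (Δh/L) = 0.1400 × 1740 × (15.3/33.52) = 111.2 m³/day.

111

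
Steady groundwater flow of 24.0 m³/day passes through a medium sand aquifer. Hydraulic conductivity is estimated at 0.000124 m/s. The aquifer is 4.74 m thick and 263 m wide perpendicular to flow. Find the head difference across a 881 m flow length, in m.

1.58

Convert K: 0.000124 m/s × 86400 = 10.71 m/day.
Cross-sectional area A = 263 × 4.74 = 1247 m².
From Q = K·A·i, i = Q / (K·A) = 24.0 / (10.71 × 1247) = 0.001797.
Head loss Δh = i · L = 0.001797 × 881 = 1.583 m.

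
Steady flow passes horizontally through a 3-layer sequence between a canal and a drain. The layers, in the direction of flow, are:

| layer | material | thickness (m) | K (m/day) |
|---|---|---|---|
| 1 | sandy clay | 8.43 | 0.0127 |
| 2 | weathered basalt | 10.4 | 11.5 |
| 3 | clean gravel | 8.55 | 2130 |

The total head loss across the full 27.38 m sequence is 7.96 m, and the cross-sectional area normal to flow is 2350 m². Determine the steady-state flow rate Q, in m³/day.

28.1

Flow is perpendicular to layering, so the layers act in series and the equivalent K is the thickness-weighted harmonic mean.
Total thickness L = 8.43 + 10.4 + 8.55 = 27.38 m.
Σ(b_i/K_i) = 8.43/0.0127 + 10.4/11.5 + 8.55/2130 = 664.7 d.
K_eq = L / Σ(b_i/K_i) = 27.38 / 664.7 = 0.04119 m/day.
Q = K_eq · A · (Δh/L) = 0.04119 × 2350 × (7.96/27.38) = 28.14 m³/day.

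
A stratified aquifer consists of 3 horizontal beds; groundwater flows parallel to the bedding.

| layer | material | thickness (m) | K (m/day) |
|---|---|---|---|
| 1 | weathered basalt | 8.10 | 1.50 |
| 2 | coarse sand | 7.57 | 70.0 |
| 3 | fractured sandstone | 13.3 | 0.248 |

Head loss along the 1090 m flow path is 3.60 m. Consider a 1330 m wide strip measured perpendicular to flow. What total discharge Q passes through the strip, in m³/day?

Flow is parallel to layering, so each bed carries its own Darcy discharge and the transmissivities add.
Σ(K_i·b_i) = 1.50×8.10 + 70.0×7.57 + 0.248×13.3 = 545.3 m²/day.
Hydraulic gradient i = Δh / L = 3.60 / 1090 = 0.003303.
Q = Σ(K_i·b_i) · W · i = 545.3 × 1330 × 0.003303 = 2396 m³/day.

2400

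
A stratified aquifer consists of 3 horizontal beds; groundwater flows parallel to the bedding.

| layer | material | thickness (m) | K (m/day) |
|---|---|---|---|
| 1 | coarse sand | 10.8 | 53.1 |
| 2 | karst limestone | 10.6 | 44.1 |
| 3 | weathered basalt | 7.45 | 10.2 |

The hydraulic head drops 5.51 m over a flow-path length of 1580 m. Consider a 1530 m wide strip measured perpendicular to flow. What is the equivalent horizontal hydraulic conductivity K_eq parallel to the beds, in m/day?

Flow is parallel to layering, so each bed carries its own Darcy discharge and the transmissivities add.
Σ(K_i·b_i) = 53.1×10.8 + 44.1×10.6 + 10.2×7.45 = 1117 m²/day.
Total thickness b = 28.85 m, so K_eq = Σ(K_i·b_i)/b = 38.72 m/day.

38.7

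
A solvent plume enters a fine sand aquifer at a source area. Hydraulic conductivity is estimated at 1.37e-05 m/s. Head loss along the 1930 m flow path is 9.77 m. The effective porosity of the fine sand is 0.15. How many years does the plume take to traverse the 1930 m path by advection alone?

Convert K: 1.37e-05 m/s × 86400 = 1.184 m/day.
Hydraulic gradient i = Δh / L = 9.77 / 1930 = 0.005062.
Darcy flux q = K · i = 1.184 × 0.005062 = 0.005992 m/day.
Seepage velocity v = q / n_e = 0.005992 / 0.15 = 0.03995 m/day.
Travel time t = L / v = 1930 / 0.03995 = 48314 days = 132.3 years.

132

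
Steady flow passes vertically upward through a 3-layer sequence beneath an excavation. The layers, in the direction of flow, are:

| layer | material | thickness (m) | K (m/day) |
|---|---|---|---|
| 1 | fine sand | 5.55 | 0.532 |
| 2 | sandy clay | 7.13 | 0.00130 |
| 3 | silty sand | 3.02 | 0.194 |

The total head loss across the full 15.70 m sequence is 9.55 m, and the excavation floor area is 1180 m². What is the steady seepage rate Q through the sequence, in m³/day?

Flow is perpendicular to layering, so the layers act in series and the equivalent K is the thickness-weighted harmonic mean.
Total thickness L = 5.55 + 7.13 + 3.02 = 15.70 m.
Σ(b_i/K_i) = 5.55/0.532 + 7.13/0.00130 + 3.02/0.194 = 5511 d.
K_eq = L / Σ(b_i/K_i) = 15.70 / 5511 = 0.002849 m/day.
Q = K_eq · A · (Δh/L) = 0.002849 × 1180 × (9.55/15.70) = 2.045 m³/day.

2.04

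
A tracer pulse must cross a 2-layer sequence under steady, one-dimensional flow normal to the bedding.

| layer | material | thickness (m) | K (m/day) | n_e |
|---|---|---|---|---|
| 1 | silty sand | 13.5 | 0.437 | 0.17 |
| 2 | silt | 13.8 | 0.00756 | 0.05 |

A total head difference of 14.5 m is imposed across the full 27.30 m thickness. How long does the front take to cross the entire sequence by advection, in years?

1.05

With flow normal to the layers, continuity requires the same specific discharge q through every layer.
Σ(b_i/K_i) = 13.5/0.437 + 13.8/0.00756 = 1856 d.
q = Δh / Σ(b_i/K_i) = 14.5 / 1856 = 0.007811 m/day.
In each layer the seepage velocity is v_i = q/n_i, so the layer transit time is t_i = b_i·n_i / q:
  layer 1 (silty sand): t_1 = 13.5 × 0.17 / 0.007811 = 293.8 d
  layer 2 (silt): t_2 = 13.8 × 0.05 / 0.007811 = 88.33 d
Total t = Σ t_i = 382.1 days = 1.046 years.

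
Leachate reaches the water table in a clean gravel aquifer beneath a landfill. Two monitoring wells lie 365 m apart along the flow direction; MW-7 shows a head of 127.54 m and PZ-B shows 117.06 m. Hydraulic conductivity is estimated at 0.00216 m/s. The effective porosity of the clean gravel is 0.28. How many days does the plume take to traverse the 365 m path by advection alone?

19.1

Convert K: 0.00216 m/s × 86400 = 186.6 m/day.
Hydraulic gradient i = (127.54 − 117.06) / 365 = 10.48 / 365 = 0.02871.
Darcy flux q = K · i = 186.6 × 0.02871 = 5.358 m/day.
Seepage velocity v = q / n_e = 5.358 / 0.28 = 19.14 m/day.
Travel time t = L / v = 365 / 19.14 = 19.07 days.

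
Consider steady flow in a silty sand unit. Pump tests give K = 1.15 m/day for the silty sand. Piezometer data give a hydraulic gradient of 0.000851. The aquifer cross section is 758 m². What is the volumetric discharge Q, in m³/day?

Hydraulic gradient i = 0.000851.
Darcy's law: Q = K · A · i = 1.150 × 758.0 × 0.0008510 = 0.7418 m³/day.

0.742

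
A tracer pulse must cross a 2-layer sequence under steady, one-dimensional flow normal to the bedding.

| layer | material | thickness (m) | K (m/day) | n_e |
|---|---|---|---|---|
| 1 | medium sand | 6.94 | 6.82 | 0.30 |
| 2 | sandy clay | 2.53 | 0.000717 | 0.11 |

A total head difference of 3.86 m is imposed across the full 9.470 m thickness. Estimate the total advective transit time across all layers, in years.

5.91

With flow normal to the layers, continuity requires the same specific discharge q through every layer.
Σ(b_i/K_i) = 6.94/6.82 + 2.53/0.000717 = 3530 d.
q = Δh / Σ(b_i/K_i) = 3.86 / 3530 = 0.001094 m/day.
In each layer the seepage velocity is v_i = q/n_i, so the layer transit time is t_i = b_i·n_i / q:
  layer 1 (medium sand): t_1 = 6.94 × 0.30 / 0.001094 = 1904 d
  layer 2 (sandy clay): t_2 = 2.53 × 0.11 / 0.001094 = 254.5 d
Total t = Σ t_i = 2158 days = 5.909 years.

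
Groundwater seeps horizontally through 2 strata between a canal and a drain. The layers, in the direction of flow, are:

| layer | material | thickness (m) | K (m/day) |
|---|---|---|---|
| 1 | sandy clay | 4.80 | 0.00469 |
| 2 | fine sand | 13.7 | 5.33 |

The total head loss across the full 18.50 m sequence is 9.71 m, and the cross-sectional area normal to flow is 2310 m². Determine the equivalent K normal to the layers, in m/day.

0.0180

Flow is perpendicular to layering, so the layers act in series and the equivalent K is the thickness-weighted harmonic mean.
Total thickness L = 4.80 + 13.7 = 18.50 m.
Σ(b_i/K_i) = 4.80/0.00469 + 13.7/5.33 = 1026 d.
K_eq = L / Σ(b_i/K_i) = 18.50 / 1026 = 0.01803 m/day.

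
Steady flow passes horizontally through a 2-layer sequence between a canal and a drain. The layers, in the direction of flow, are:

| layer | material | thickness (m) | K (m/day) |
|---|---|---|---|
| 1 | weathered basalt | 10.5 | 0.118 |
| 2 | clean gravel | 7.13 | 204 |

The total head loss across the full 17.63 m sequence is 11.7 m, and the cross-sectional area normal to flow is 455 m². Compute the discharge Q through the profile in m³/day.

59.8

Flow is perpendicular to layering, so the layers act in series and the equivalent K is the thickness-weighted harmonic mean.
Total thickness L = 10.5 + 7.13 = 17.63 m.
Σ(b_i/K_i) = 10.5/0.118 + 7.13/204 = 89.02 d.
K_eq = L / Σ(b_i/K_i) = 17.63 / 89.02 = 0.1980 m/day.
Q = K_eq · A · (Δh/L) = 0.1980 × 455 × (11.7/17.63) = 59.80 m³/day.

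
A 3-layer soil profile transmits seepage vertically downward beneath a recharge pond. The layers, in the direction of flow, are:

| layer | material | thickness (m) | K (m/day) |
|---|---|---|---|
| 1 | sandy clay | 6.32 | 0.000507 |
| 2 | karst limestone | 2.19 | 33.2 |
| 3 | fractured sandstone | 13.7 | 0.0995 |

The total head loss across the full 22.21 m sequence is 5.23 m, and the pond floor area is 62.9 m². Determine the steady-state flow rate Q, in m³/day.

Flow is perpendicular to layering, so the layers act in series and the equivalent K is the thickness-weighted harmonic mean.
Total thickness L = 6.32 + 2.19 + 13.7 = 22.21 m.
Σ(b_i/K_i) = 6.32/0.000507 + 2.19/33.2 + 13.7/0.0995 = 12603 d.
K_eq = L / Σ(b_i/K_i) = 22.21 / 12603 = 0.001762 m/day.
Q = K_eq · A · (Δh/L) = 0.001762 × 62.9 × (5.23/22.21) = 0.02610 m³/day.

0.0261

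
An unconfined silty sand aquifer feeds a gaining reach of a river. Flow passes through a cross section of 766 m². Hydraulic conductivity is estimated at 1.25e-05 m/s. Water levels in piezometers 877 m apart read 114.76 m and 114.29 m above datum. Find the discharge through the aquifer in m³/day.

Convert K: 1.25e-05 m/s × 86400 = 1.080 m/day.
Hydraulic gradient i = (114.76 − 114.29) / 877 = 0.47 / 877 = 0.0005359.
Darcy's law: Q = K · A · i = 1.080 × 766.0 × 0.0005359 = 0.4434 m³/day.

0.443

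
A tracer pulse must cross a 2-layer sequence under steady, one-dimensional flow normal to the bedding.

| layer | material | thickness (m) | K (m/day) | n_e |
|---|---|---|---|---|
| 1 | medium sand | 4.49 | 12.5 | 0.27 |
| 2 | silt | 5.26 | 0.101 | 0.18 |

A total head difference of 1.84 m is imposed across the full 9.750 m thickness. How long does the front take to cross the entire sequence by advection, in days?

With flow normal to the layers, continuity requires the same specific discharge q through every layer.
Σ(b_i/K_i) = 4.49/12.5 + 5.26/0.101 = 52.44 d.
q = Δh / Σ(b_i/K_i) = 1.84 / 52.44 = 0.03509 m/day.
In each layer the seepage velocity is v_i = q/n_i, so the layer transit time is t_i = b_i·n_i / q:
  layer 1 (medium sand): t_1 = 4.49 × 0.27 / 0.03509 = 34.55 d
  layer 2 (silt): t_2 = 5.26 × 0.18 / 0.03509 = 26.98 d
Total t = Σ t_i = 61.53 days.

61.5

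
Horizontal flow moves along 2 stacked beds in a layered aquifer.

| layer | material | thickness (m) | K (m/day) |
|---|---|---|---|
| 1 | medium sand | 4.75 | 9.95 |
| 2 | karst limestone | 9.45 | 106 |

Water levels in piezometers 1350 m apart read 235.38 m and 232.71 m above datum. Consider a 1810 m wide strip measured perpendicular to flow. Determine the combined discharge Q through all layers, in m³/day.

Flow is parallel to layering, so each bed carries its own Darcy discharge and the transmissivities add.
Σ(K_i·b_i) = 9.95×4.75 + 106×9.45 = 1049 m²/day.
Hydraulic gradient i = (235.38 − 232.71) / 1350 = 2.67 / 1350 = 0.001978.
Q = Σ(K_i·b_i) · W · i = 1049 × 1810 × 0.001978 = 3755 m³/day.

3760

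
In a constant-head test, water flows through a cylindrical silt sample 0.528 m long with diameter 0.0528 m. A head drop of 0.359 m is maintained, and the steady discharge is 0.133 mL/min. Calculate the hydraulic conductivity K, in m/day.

0.129

Cross-sectional area A = π·(d/2)² = π × (0.0528/2)² = 0.002190 m².
Convert discharge: 0.133 mL/min = 2.217e-09 m³/s.
Darcy's law rearranged: K = Q·L / (A·Δh) = 2.217e-09 × 0.528 / (0.002190 × 0.359) = 1.489e-06 m/s = 0.1286 m/day.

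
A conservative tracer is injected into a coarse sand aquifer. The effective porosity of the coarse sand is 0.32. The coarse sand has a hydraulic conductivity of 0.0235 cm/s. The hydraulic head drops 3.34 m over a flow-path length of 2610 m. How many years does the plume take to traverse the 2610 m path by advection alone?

Convert K: 0.0235 cm/s × 864 = 20.30 m/day.
Hydraulic gradient i = Δh / L = 3.34 / 2610 = 0.001280.
Darcy flux q = K · i = 20.30 × 0.001280 = 0.02598 m/day.
Seepage velocity v = q / n_e = 0.02598 / 0.32 = 0.08120 m/day.
Travel time t = L / v = 2610 / 0.08120 = 32144 days = 88.01 years.

88.0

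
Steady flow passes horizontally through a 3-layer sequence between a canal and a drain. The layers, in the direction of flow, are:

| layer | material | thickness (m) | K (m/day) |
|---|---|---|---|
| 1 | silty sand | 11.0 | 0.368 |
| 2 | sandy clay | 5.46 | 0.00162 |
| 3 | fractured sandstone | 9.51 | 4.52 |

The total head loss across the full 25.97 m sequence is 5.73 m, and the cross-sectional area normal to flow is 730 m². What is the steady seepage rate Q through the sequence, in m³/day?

1.23

Flow is perpendicular to layering, so the layers act in series and the equivalent K is the thickness-weighted harmonic mean.
Total thickness L = 11.0 + 5.46 + 9.51 = 25.97 m.
Σ(b_i/K_i) = 11.0/0.368 + 5.46/0.00162 + 9.51/4.52 = 3402 d.
K_eq = L / Σ(b_i/K_i) = 25.97 / 3402 = 0.007633 m/day.
Q = K_eq · A · (Δh/L) = 0.007633 × 730 × (5.73/25.97) = 1.229 m³/day.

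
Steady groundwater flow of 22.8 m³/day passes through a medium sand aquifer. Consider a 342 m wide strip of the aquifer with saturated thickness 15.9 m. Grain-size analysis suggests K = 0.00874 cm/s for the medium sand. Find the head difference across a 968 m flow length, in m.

Convert K: 0.00874 cm/s × 864 = 7.551 m/day.
Cross-sectional area A = 342 × 15.9 = 5438 m².
From Q = K·A·i, i = Q / (K·A) = 22.8 / (7.551 × 5438) = 0.0005552.
Head loss Δh = i · L = 0.0005552 × 968 = 0.5375 m.

0.537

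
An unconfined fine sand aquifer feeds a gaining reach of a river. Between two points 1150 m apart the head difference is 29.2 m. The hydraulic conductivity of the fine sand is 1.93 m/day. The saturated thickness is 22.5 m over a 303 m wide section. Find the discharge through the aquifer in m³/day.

Cross-sectional area A = 303 × 22.5 = 6818 m².
Hydraulic gradient i = Δh / L = 29.2 / 1150 = 0.02539.
Darcy's law: Q = K · A · i = 1.930 × 6818 × 0.02539 = 334.1 m³/day.

334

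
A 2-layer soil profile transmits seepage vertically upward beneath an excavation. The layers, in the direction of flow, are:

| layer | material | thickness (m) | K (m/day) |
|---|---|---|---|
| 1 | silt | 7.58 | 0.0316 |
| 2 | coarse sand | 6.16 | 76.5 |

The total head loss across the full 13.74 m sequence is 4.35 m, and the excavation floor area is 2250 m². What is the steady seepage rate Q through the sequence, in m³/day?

40.8

Flow is perpendicular to layering, so the layers act in series and the equivalent K is the thickness-weighted harmonic mean.
Total thickness L = 7.58 + 6.16 = 13.74 m.
Σ(b_i/K_i) = 7.58/0.0316 + 6.16/76.5 = 240.0 d.
K_eq = L / Σ(b_i/K_i) = 13.74 / 240.0 = 0.05726 m/day.
Q = K_eq · A · (Δh/L) = 0.05726 × 2250 × (4.35/13.74) = 40.79 m³/day.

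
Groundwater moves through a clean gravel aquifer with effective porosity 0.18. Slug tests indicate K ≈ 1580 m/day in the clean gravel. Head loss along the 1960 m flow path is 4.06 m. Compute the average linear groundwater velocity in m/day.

18.2

Hydraulic gradient i = Δh / L = 4.06 / 1960 = 0.002071.
Darcy flux q = K · i = 1580 × 0.002071 = 3.273 m/day.
Seepage velocity v = q / n_e = 3.273 / 0.18 = 18.18 m/day.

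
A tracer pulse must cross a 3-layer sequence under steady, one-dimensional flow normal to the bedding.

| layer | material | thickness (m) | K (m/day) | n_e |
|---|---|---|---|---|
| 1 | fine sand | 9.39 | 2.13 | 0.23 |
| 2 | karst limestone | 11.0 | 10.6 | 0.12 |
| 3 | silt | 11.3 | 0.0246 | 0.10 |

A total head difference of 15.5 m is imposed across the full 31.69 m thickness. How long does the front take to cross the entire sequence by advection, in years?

With flow normal to the layers, continuity requires the same specific discharge q through every layer.
Σ(b_i/K_i) = 9.39/2.13 + 11.0/10.6 + 11.3/0.0246 = 464.8 d.
q = Δh / Σ(b_i/K_i) = 15.5 / 464.8 = 0.03335 m/day.
In each layer the seepage velocity is v_i = q/n_i, so the layer transit time is t_i = b_i·n_i / q:
  layer 1 (fine sand): t_1 = 9.39 × 0.23 / 0.03335 = 64.76 d
  layer 2 (karst limestone): t_2 = 11.0 × 0.12 / 0.03335 = 39.58 d
  layer 3 (silt): t_3 = 11.3 × 0.10 / 0.03335 = 33.89 d
Total t = Σ t_i = 138.2 days = 0.3785 years.

0.378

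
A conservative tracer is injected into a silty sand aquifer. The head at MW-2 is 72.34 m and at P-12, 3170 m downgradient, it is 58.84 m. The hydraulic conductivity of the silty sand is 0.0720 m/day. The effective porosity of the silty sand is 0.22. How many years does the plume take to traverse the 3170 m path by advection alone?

6230

Hydraulic gradient i = (72.34 − 58.84) / 3170 = 13.5 / 3170 = 0.004259.
Darcy flux q = K · i = 0.07200 × 0.004259 = 0.0003066 m/day.
Seepage velocity v = q / n_e = 0.0003066 / 0.22 = 0.001394 m/day.
Travel time t = L / v = 3170 / 0.001394 = 2.274e+06 days = 6227 years.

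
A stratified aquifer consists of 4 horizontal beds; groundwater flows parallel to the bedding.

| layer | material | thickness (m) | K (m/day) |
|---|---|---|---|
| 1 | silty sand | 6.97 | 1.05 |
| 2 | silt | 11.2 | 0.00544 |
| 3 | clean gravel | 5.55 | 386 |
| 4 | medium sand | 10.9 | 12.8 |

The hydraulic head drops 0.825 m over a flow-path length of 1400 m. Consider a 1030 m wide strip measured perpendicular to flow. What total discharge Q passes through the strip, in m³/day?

Flow is parallel to layering, so each bed carries its own Darcy discharge and the transmissivities add.
Σ(K_i·b_i) = 1.05×6.97 + 0.00544×11.2 + 386×5.55 + 12.8×10.9 = 2289 m²/day.
Hydraulic gradient i = Δh / L = 0.825 / 1400 = 0.0005893.
Q = Σ(K_i·b_i) · W · i = 2289 × 1030 × 0.0005893 = 1389 m³/day.

1390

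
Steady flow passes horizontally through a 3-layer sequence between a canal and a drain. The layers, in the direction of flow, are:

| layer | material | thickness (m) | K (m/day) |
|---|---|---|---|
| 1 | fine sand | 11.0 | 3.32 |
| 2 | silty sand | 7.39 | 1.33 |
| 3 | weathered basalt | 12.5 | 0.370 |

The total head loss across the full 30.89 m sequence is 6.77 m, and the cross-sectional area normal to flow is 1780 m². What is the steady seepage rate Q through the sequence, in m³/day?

283

Flow is perpendicular to layering, so the layers act in series and the equivalent K is the thickness-weighted harmonic mean.
Total thickness L = 11.0 + 7.39 + 12.5 = 30.89 m.
Σ(b_i/K_i) = 11.0/3.32 + 7.39/1.33 + 12.5/0.370 = 42.65 d.
K_eq = L / Σ(b_i/K_i) = 30.89 / 42.65 = 0.7242 m/day.
Q = K_eq · A · (Δh/L) = 0.7242 × 1780 × (6.77/30.89) = 282.5 m³/day.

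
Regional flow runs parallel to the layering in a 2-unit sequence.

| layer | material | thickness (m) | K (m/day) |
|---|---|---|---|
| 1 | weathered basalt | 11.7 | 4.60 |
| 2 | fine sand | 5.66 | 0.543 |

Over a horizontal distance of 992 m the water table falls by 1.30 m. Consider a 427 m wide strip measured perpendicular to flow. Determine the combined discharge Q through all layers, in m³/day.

Flow is parallel to layering, so each bed carries its own Darcy discharge and the transmissivities add.
Σ(K_i·b_i) = 4.60×11.7 + 0.543×5.66 = 56.89 m²/day.
Hydraulic gradient i = Δh / L = 1.30 / 992 = 0.001310.
Q = Σ(K_i·b_i) · W · i = 56.89 × 427 × 0.001310 = 31.84 m³/day.

31.8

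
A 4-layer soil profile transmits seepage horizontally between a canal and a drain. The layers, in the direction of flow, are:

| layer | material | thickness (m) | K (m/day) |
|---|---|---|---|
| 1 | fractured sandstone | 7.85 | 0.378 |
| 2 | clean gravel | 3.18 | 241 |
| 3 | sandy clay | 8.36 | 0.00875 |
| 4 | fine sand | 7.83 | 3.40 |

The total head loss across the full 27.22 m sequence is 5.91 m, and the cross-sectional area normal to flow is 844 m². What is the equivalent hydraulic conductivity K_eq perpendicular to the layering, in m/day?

Flow is perpendicular to layering, so the layers act in series and the equivalent K is the thickness-weighted harmonic mean.
Total thickness L = 7.85 + 3.18 + 8.36 + 7.83 = 27.22 m.
Σ(b_i/K_i) = 7.85/0.378 + 3.18/241 + 8.36/0.00875 + 7.83/3.40 = 978.5 d.
K_eq = L / Σ(b_i/K_i) = 27.22 / 978.5 = 0.02782 m/day.

0.0278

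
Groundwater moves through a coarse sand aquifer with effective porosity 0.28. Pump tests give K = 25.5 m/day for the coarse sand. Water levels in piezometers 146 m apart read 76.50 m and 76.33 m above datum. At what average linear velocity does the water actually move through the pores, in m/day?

Hydraulic gradient i = (76.50 − 76.33) / 146 = 0.17 / 146 = 0.001164.
Darcy flux q = K · i = 25.50 × 0.001164 = 0.02969 m/day.
Seepage velocity v = q / n_e = 0.02969 / 0.28 = 0.1060 m/day.

0.106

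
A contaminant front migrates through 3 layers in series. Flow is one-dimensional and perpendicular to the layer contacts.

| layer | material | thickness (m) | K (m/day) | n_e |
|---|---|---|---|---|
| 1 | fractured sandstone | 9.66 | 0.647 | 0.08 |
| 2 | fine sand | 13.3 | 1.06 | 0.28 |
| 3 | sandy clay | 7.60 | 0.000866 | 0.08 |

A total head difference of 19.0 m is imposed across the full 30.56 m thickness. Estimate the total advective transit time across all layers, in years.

With flow normal to the layers, continuity requires the same specific discharge q through every layer.
Σ(b_i/K_i) = 9.66/0.647 + 13.3/1.06 + 7.60/0.000866 = 8803 d.
q = Δh / Σ(b_i/K_i) = 19.0 / 8803 = 0.002158 m/day.
In each layer the seepage velocity is v_i = q/n_i, so the layer transit time is t_i = b_i·n_i / q:
  layer 1 (fractured sandstone): t_1 = 9.66 × 0.08 / 0.002158 = 358.1 d
  layer 2 (fine sand): t_2 = 13.3 × 0.28 / 0.002158 = 1725 d
  layer 3 (sandy clay): t_3 = 7.60 × 0.08 / 0.002158 = 281.7 d
Total t = Σ t_i = 2365 days = 6.476 years.

6.48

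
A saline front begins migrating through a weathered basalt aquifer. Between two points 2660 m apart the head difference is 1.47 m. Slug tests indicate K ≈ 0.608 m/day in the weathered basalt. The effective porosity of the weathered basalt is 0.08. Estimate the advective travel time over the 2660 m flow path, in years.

1730

Hydraulic gradient i = Δh / L = 1.47 / 2660 = 0.0005526.
Darcy flux q = K · i = 0.6080 × 0.0005526 = 0.0003360 m/day.
Seepage velocity v = q / n_e = 0.0003360 / 0.08 = 0.004200 m/day.
Travel time t = L / v = 2660 / 0.004200 = 6.333e+05 days = 1734 years.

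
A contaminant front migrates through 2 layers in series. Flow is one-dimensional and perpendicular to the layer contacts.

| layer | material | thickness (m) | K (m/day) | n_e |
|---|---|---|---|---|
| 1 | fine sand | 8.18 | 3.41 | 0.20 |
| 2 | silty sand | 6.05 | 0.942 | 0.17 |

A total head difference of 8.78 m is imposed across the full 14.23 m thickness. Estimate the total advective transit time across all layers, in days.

2.68

With flow normal to the layers, continuity requires the same specific discharge q through every layer.
Σ(b_i/K_i) = 8.18/3.41 + 6.05/0.942 = 8.821 d.
q = Δh / Σ(b_i/K_i) = 8.78 / 8.821 = 0.9953 m/day.
In each layer the seepage velocity is v_i = q/n_i, so the layer transit time is t_i = b_i·n_i / q:
  layer 1 (fine sand): t_1 = 8.18 × 0.20 / 0.9953 = 1.644 d
  layer 2 (silty sand): t_2 = 6.05 × 0.17 / 0.9953 = 1.033 d
Total t = Σ t_i = 2.677 days.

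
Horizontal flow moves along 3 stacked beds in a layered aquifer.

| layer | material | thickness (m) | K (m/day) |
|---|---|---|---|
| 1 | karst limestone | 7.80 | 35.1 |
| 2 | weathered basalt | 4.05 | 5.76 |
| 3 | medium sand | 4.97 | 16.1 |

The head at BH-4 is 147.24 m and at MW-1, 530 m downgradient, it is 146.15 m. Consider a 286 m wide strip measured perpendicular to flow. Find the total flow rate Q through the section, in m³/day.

222

Flow is parallel to layering, so each bed carries its own Darcy discharge and the transmissivities add.
Σ(K_i·b_i) = 35.1×7.80 + 5.76×4.05 + 16.1×4.97 = 377.1 m²/day.
Hydraulic gradient i = (147.24 − 146.15) / 530 = 1.09 / 530 = 0.002057.
Q = Σ(K_i·b_i) · W · i = 377.1 × 286 × 0.002057 = 221.8 m³/day.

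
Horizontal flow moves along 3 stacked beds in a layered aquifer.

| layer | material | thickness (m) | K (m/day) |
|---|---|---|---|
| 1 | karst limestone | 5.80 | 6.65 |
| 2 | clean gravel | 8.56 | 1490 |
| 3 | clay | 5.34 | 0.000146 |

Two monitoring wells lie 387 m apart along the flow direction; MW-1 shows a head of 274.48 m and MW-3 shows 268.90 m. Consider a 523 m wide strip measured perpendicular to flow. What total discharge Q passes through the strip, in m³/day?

Flow is parallel to layering, so each bed carries its own Darcy discharge and the transmissivities add.
Σ(K_i·b_i) = 6.65×5.80 + 1490×8.56 + 0.000146×5.34 = 12793 m²/day.
Hydraulic gradient i = (274.48 − 268.90) / 387 = 5.58 / 387 = 0.01442.
Q = Σ(K_i·b_i) · W · i = 12793 × 523 × 0.01442 = 96471 m³/day.

96500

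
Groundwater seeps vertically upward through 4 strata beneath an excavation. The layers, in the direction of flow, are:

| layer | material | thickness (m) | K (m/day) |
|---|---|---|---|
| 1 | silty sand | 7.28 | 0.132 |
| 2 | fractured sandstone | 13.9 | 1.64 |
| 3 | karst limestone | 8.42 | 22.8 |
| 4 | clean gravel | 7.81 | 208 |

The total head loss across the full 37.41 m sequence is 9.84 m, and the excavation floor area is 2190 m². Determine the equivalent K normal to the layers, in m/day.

Flow is perpendicular to layering, so the layers act in series and the equivalent K is the thickness-weighted harmonic mean.
Total thickness L = 7.28 + 13.9 + 8.42 + 7.81 = 37.41 m.
Σ(b_i/K_i) = 7.28/0.132 + 13.9/1.64 + 8.42/22.8 + 7.81/208 = 64.03 d.
K_eq = L / Σ(b_i/K_i) = 37.41 / 64.03 = 0.5842 m/day.

0.584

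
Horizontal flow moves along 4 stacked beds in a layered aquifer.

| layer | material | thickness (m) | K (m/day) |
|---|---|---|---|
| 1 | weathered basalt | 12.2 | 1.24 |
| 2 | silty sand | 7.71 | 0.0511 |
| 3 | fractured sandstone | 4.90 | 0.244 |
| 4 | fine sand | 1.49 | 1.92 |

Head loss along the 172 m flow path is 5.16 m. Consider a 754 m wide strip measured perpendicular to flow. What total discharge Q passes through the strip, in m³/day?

Flow is parallel to layering, so each bed carries its own Darcy discharge and the transmissivities add.
Σ(K_i·b_i) = 1.24×12.2 + 0.0511×7.71 + 0.244×4.90 + 1.92×1.49 = 19.58 m²/day.
Hydraulic gradient i = Δh / L = 5.16 / 172 = 0.03000.
Q = Σ(K_i·b_i) · W · i = 19.58 × 754 × 0.03000 = 442.9 m³/day.

443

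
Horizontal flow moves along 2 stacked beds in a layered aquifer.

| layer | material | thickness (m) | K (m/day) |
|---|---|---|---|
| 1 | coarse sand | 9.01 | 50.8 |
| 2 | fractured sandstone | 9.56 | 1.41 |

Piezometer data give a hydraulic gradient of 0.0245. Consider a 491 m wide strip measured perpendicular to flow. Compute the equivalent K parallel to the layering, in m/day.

Flow is parallel to layering, so each bed carries its own Darcy discharge and the transmissivities add.
Σ(K_i·b_i) = 50.8×9.01 + 1.41×9.56 = 471.2 m²/day.
Total thickness b = 18.57 m, so K_eq = Σ(K_i·b_i)/b = 25.37 m/day.

25.4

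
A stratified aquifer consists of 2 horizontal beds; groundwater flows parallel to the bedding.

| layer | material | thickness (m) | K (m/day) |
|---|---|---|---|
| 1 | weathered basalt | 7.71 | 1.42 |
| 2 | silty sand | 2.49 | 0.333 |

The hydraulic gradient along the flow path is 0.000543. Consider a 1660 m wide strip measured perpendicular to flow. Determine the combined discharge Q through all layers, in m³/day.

10.6

Flow is parallel to layering, so each bed carries its own Darcy discharge and the transmissivities add.
Σ(K_i·b_i) = 1.42×7.71 + 0.333×2.49 = 11.78 m²/day.
Hydraulic gradient i = 0.000543.
Q = Σ(K_i·b_i) · W · i = 11.78 × 1660 × 0.0005430 = 10.62 m³/day.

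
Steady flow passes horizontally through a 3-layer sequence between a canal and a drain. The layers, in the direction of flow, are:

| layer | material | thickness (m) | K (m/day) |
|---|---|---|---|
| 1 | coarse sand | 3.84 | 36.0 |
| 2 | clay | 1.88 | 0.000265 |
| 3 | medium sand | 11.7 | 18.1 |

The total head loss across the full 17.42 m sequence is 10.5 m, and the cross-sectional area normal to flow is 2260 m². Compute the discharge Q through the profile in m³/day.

Flow is perpendicular to layering, so the layers act in series and the equivalent K is the thickness-weighted harmonic mean.
Total thickness L = 3.84 + 1.88 + 11.7 = 17.42 m.
Σ(b_i/K_i) = 3.84/36.0 + 1.88/0.000265 + 11.7/18.1 = 7095 d.
K_eq = L / Σ(b_i/K_i) = 17.42 / 7095 = 0.002455 m/day.
Q = K_eq · A · (Δh/L) = 0.002455 × 2260 × (10.5/17.42) = 3.345 m³/day.

3.34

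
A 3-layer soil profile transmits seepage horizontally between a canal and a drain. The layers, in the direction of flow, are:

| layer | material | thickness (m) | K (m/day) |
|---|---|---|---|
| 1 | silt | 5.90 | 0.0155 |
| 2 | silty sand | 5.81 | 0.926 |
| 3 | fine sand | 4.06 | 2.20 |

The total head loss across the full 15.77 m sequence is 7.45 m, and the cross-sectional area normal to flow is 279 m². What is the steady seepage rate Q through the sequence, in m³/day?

Flow is perpendicular to layering, so the layers act in series and the equivalent K is the thickness-weighted harmonic mean.
Total thickness L = 5.90 + 5.81 + 4.06 = 15.77 m.
Σ(b_i/K_i) = 5.90/0.0155 + 5.81/0.926 + 4.06/2.20 = 388.8 d.
K_eq = L / Σ(b_i/K_i) = 15.77 / 388.8 = 0.04056 m/day.
Q = K_eq · A · (Δh/L) = 0.04056 × 279 × (7.45/15.77) = 5.347 m³/day.

5.35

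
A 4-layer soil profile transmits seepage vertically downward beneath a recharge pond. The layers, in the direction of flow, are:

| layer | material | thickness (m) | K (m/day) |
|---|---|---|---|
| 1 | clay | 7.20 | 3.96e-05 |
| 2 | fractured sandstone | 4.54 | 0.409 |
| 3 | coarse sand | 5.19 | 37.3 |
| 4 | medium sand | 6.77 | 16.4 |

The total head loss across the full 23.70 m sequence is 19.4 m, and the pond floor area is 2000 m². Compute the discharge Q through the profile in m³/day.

Flow is perpendicular to layering, so the layers act in series and the equivalent K is the thickness-weighted harmonic mean.
Total thickness L = 7.20 + 4.54 + 5.19 + 6.77 = 23.70 m.
Σ(b_i/K_i) = 7.20/3.96e-05 + 4.54/0.409 + 5.19/37.3 + 6.77/16.4 = 1.818e+05 d.
K_eq = L / Σ(b_i/K_i) = 23.70 / 1.818e+05 = 0.0001303 m/day.
Q = K_eq · A · (Δh/L) = 0.0001303 × 2000 × (19.4/23.70) = 0.2134 m³/day.

0.213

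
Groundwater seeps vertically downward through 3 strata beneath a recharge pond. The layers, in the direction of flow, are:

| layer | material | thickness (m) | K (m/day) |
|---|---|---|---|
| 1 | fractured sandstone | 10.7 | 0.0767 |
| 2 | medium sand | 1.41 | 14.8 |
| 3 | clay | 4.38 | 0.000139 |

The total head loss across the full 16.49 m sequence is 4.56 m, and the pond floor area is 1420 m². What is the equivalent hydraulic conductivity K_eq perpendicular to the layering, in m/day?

Flow is perpendicular to layering, so the layers act in series and the equivalent K is the thickness-weighted harmonic mean.
Total thickness L = 10.7 + 1.41 + 4.38 = 16.49 m.
Σ(b_i/K_i) = 10.7/0.0767 + 1.41/14.8 + 4.38/0.000139 = 31650 d.
K_eq = L / Σ(b_i/K_i) = 16.49 / 31650 = 0.0005210 m/day.

0.000521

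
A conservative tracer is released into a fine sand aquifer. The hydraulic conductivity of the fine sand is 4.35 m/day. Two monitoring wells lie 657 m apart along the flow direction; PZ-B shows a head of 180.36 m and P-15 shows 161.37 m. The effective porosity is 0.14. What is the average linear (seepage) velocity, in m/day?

0.898

Hydraulic gradient i = (180.36 − 161.37) / 657 = 18.99 / 657 = 0.02890.
Darcy flux q = K · i = 4.350 × 0.02890 = 0.1257 m/day.
Seepage velocity v = q / n_e = 0.1257 / 0.14 = 0.8981 m/day.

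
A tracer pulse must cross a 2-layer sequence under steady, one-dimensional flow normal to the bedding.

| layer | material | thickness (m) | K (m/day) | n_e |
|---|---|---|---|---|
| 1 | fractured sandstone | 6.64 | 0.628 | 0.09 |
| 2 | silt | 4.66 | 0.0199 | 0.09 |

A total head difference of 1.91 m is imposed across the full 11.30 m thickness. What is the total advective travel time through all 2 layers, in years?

With flow normal to the layers, continuity requires the same specific discharge q through every layer.
Σ(b_i/K_i) = 6.64/0.628 + 4.66/0.0199 = 244.7 d.
q = Δh / Σ(b_i/K_i) = 1.91 / 244.7 = 0.007804 m/day.
In each layer the seepage velocity is v_i = q/n_i, so the layer transit time is t_i = b_i·n_i / q:
  layer 1 (fractured sandstone): t_1 = 6.64 × 0.09 / 0.007804 = 76.58 d
  layer 2 (silt): t_2 = 4.66 × 0.09 / 0.007804 = 53.74 d
Total t = Σ t_i = 130.3 days = 0.3568 years.

0.357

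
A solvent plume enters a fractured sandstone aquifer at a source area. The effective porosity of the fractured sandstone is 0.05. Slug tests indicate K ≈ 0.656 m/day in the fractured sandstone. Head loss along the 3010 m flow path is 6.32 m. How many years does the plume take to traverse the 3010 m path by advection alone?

Hydraulic gradient i = Δh / L = 6.32 / 3010 = 0.002100.
Darcy flux q = K · i = 0.6560 × 0.002100 = 0.001377 m/day.
Seepage velocity v = q / n_e = 0.001377 / 0.05 = 0.02755 m/day.
Travel time t = L / v = 3010 / 0.02755 = 1.093e+05 days = 299.2 years.

299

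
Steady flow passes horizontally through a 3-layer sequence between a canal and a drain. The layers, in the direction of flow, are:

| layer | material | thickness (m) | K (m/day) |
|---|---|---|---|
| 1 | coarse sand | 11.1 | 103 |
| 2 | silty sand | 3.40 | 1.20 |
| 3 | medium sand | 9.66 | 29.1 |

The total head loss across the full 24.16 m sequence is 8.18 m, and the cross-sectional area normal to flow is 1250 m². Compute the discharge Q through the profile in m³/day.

3120

Flow is perpendicular to layering, so the layers act in series and the equivalent K is the thickness-weighted harmonic mean.
Total thickness L = 11.1 + 3.40 + 9.66 = 24.16 m.
Σ(b_i/K_i) = 11.1/103 + 3.40/1.20 + 9.66/29.1 = 3.273 d.
K_eq = L / Σ(b_i/K_i) = 24.16 / 3.273 = 7.381 m/day.
Q = K_eq · A · (Δh/L) = 7.381 × 1250 × (8.18/24.16) = 3124 m³/day.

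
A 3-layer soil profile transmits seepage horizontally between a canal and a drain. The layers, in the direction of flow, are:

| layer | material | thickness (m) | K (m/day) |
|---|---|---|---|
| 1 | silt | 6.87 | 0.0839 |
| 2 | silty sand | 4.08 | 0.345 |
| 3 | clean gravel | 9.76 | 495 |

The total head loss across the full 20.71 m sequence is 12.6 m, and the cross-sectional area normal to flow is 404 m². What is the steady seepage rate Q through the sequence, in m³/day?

Flow is perpendicular to layering, so the layers act in series and the equivalent K is the thickness-weighted harmonic mean.
Total thickness L = 6.87 + 4.08 + 9.76 = 20.71 m.
Σ(b_i/K_i) = 6.87/0.0839 + 4.08/0.345 + 9.76/495 = 93.73 d.
K_eq = L / Σ(b_i/K_i) = 20.71 / 93.73 = 0.2210 m/day.
Q = K_eq · A · (Δh/L) = 0.2210 × 404 × (12.6/20.71) = 54.31 m³/day.

54.3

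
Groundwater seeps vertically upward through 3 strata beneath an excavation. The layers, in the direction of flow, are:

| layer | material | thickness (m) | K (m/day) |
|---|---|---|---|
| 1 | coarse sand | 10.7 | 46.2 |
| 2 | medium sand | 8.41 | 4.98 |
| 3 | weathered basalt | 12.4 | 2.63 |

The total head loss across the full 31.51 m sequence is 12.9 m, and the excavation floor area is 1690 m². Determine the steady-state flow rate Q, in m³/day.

Flow is perpendicular to layering, so the layers act in series and the equivalent K is the thickness-weighted harmonic mean.
Total thickness L = 10.7 + 8.41 + 12.4 = 31.51 m.
Σ(b_i/K_i) = 10.7/46.2 + 8.41/4.98 + 12.4/2.63 = 6.635 d.
K_eq = L / Σ(b_i/K_i) = 31.51 / 6.635 = 4.749 m/day.
Q = K_eq · A · (Δh/L) = 4.749 × 1690 × (12.9/31.51) = 3286 m³/day.

3290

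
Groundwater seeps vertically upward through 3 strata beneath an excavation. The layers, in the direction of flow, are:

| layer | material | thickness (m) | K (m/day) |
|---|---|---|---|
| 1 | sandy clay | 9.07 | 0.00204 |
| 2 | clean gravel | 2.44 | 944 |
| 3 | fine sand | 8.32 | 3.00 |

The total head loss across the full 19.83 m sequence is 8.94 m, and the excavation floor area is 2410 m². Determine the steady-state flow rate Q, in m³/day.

Flow is perpendicular to layering, so the layers act in series and the equivalent K is the thickness-weighted harmonic mean.
Total thickness L = 9.07 + 2.44 + 8.32 = 19.83 m.
Σ(b_i/K_i) = 9.07/0.00204 + 2.44/944 + 8.32/3.00 = 4449 d.
K_eq = L / Σ(b_i/K_i) = 19.83 / 4449 = 0.004457 m/day.
Q = K_eq · A · (Δh/L) = 0.004457 × 2410 × (8.94/19.83) = 4.843 m³/day.

4.84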